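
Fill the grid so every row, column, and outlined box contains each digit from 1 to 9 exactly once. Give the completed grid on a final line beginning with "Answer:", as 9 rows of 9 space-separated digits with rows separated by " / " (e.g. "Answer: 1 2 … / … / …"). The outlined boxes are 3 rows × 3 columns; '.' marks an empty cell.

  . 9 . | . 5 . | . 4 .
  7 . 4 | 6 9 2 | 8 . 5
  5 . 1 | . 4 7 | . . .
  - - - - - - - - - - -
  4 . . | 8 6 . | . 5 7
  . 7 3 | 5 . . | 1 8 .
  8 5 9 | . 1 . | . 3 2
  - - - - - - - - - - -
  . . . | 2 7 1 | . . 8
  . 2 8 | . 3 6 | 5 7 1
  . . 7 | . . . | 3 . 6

Step 1. [r3c8∈{2,6,9}] across col 8, 6 lands solely at r3c8. So r3c8=6.
Step 2. [r3c4∈{3}] only 3 remains possible at r3c4 ⇒ r3c4=3.
Step 3. [r4c7∈{9}] r4c7's peers cover all but 9. So r4c7=9.
Step 4. [r7c2∈{3,4,6}] in col 2, 6 fits only at r7c2. So r7c2=6.
Step 5. [r6c6∈{4}] nothing but 4 survives at r6c6. So r6c6=4.
Step 6. [r8c1∈{9}] nothing but 9 survives at r8c1, so r8c1=9.
Step 7. [r9c4∈{4,9}] r9c4 is the only open cell in col 4 admitting 9, so r9c4=9.
Step 8. [r1c3∈{2,6}] 6 has one home in col 3: r1c3. So r1c3=6.
Step 9. [r1c1∈{2,3}] in box 1, 2 fits only at r1c1, so r1c1=2.
Step 10. [r4c2∈{1}] nothing but 1 survives at r4c2 ⇒ r4c2=1.
Step 11. [r9c5∈{8}] r9c5 is down to just 8. So r9c5=8.
Step 12. [r2c2∈{3}] nothing but 3 survives at r2c2 ⇒ r2c2=3.
Step 13. [r5c6∈{9}] r5c6's peers cover all but 9. So r5c6=9.
Step 14. [r1c9∈{3}] r1c9's peers cover all but 3 ⇒ r1c9=3.
Step 15. [r9c1∈{1}] r9c1 is down to just 1. So r9c1=1.
Step 16. [r7c3∈{5}] r7c3's peers cover all but 5, so r7c3=5.
Step 17. [r3c7∈{2}] r3c7's peers cover all but 2, so r3c7=2.
Step 18. [r3c2∈{8}] only 8 remains possible at r3c2 ⇒ r3c2=8.
Step 19. [r5c9∈{4}] nothing but 4 survives at r5c9 ⇒ r5c9=4.
Step 20. [r7c7∈{4}] r7c7 has the single candidate 4, so r7c7=4.
Step 21. [r1c7∈{7}] nothing but 7 survives at r1c7, so r1c7=7.
Step 22. [r9c6∈{5}] only 5 remains possible at r9c6 ⇒ r9c6=5.
Step 23. [r8c4∈{4}] r8c4 has the single candidate 4, so r8c4=4.
Step 24. [r7c8∈{9}] r7c8 is down to just 9 ⇒ r7c8=9.
Step 25. [r5c1∈{6}] r5c1 has the single candidate 6, so r5c1=6.
Step 26. [r2c8∈{1}] r2c8 is down to just 1, so r2c8=1.
Step 27. [r1c4∈{1}] only 1 remains possible at r1c4 ⇒ r1c4=1.
Step 28. [r5c5∈{2}] r5c5 is down to just 2, so r5c5=2.
Step 29. [r4c6∈{3}] r4c6 has the single candidate 3 ⇒ r4c6=3.
Step 30. [r9c2∈{4}] r9c2 is down to just 4. So r9c2=4.
Step 31. [r6c7∈{6}] nothing but 6 survives at r6c7. So r6c7=6.
Step 32. [r9c8∈{2}] r9c8 is down to just 2. So r9c8=2.
Step 33. [r7c1∈{3}] r7c1's peers cover all but 3. So r7c1=3.
Step 34. [r1c6∈{8}] r1c6 has the single candidate 8. So r1c6=8.
Step 35. [r4c3∈{2}] r4c3's peers cover all but 2. So r4c3=2.
Step 36. [r6c4∈{7}] r6c4 has the single candidate 7 ⇒ r6c4=7.
Step 37. [r3c9∈{9}] nothing but 9 survives at r3c9, so r3c9=9.

Answer: 2 9 6 1 5 8 7 4 3 / 7 3 4 6 9 2 8 1 5 / 5 8 1 3 4 7 2 6 9 / 4 1 2 8 6 3 9 5 7 / 6 7 3 5 2 9 1 8 4 / 8 5 9 7 1 4 6 3 2 / 3 6 5 2 7 1 4 9 8 / 9 2 8 4 3 6 5 7 1 / 1 4 7 9 8 5 3 2 6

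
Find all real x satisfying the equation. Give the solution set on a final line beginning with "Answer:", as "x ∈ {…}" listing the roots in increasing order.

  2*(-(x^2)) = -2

Step 1. [2*(-(x^2)) = -2] LHS = 2·(…); ÷2 both sides. So div: -(x^2) = -1.
Step 2. [-(x^2) = -1] leading − — multiply by −1, so neg: x^2 = 1.
Step 3. [x^2 = 1] √ both sides: 1 ≥ 0 gives two branches. So sqrt: x = 1 or -1.

Answer: x ∈ {-1, 1}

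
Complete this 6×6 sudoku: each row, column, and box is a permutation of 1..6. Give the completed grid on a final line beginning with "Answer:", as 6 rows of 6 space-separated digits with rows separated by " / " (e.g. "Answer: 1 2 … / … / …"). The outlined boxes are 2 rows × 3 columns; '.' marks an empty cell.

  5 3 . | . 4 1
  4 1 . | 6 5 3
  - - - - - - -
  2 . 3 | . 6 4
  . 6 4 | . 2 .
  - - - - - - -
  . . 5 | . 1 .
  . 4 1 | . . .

Step 1. [r4c4∈{1,3,5}] r4c4 is the only open cell in row 4 admitting 3 ⇒ r4c4=3.
Step 2. [r1c4∈{2}] nothing but 2 survives at r1c4 ⇒ r1c4=2.
Step 3. [r6c6∈{2,5,6}] across row 6, 2 lands solely at r6c6 ⇒ r6c6=2.
Step 4. [r5c1∈{3,6}] 3 has one home in row 5: r5c1 ⇒ r5c1=3.
Step 5. [r3c2∈{5}] r3c2's peers cover all but 5. So r3c2=5.
Step 6. [r5c4∈{4}] only 4 remains possible at r5c4 ⇒ r5c4=4.
Step 7. [r6c5∈{3}] r6c5 is down to just 3, so r6c5=3.
Step 8. [r1c3∈{6}] r1c3 is down to just 6 ⇒ r1c3=6.
Step 9. [r5c2∈{2}] r5c2 is down to just 2 ⇒ r5c2=2.
Step 10. [r5c6∈{6}] r5c6 is down to just 6, so r5c6=6.
Step 11. [r4c6∈{5}] r4c6 has the single candidate 5, so r4c6=5.
Step 12. [r2c3∈{2}] r2c3's peers cover all but 2 ⇒ r2c3=2.
Step 13. [r6c4∈{5}] r6c4 has the single candidate 5, so r6c4=5.
Step 14. [r4c1∈{1}] only 1 remains possible at r4c1 ⇒ r4c1=1.
Step 15. [r6c1∈{6}] r6c1's peers cover all but 6 ⇒ r6c1=6.
Step 16. [r3c4∈{1}] r3c4 has the single candidate 1 ⇒ r3c4=1.

Answer: 5 3 6 2 4 1 / 4 1 2 6 5 3 / 2 5 3 1 6 4 / 1 6 4 3 2 5 / 3 2 5 4 1 6 / 6 4 1 5 3 2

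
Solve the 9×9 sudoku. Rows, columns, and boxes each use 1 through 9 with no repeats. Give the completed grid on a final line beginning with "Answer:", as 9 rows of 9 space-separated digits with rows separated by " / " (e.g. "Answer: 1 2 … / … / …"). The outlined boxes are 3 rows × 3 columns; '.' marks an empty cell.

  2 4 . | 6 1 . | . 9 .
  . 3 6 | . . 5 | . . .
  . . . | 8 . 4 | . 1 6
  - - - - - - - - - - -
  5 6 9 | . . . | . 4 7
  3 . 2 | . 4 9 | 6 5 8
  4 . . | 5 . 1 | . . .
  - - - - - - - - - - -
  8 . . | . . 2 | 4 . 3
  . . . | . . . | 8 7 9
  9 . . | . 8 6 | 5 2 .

Step 1. [r3c1∈{7}] r3c1 has the single candidate 7. So r3c1=7.
Step 2. [r8c6∈{3}] r8c6's peers cover all but 3 ⇒ r8c6=3.
Step 3. [r3c5∈{2,3,9}] box 2 places 3 nowhere but r3c5 ⇒ r3c5=3.
Step 4. [r5c4∈{7}] r5c4's peers cover all but 7. So r5c4=7.
Step 5. [r7c5∈{5,7,9}] box 8 places 7 nowhere but r7c5. So r7c5=7.
Step 6. [r6c9∈{2}] only 2 remains possible at r6c9, so r6c9=2.
Step 7. [r3c3∈{5}] r3c3 is down to just 5 ⇒ r3c3=5.
Step 8. [r7c3∈{1}] r7c3 is down to just 1 ⇒ r7c3=1.
Step 9. [r1c7∈{3,7}] 3 has one home in row 1: r1c7. So r1c7=3.
Step 10. [r4c5∈{2}] r4c5's peers cover all but 2. So r4c5=2.
Step 11. [r9c2∈{7}] only 7 remains possible at r9c2, so r9c2=7.
Step 12. [r8c4∈{1,4}] 1 has one home in row 8: r8c4, so r8c4=1.
Step 13. [r2c4∈{2,9}] across col 4, 2 lands solely at r2c4 ⇒ r2c4=2.
Step 14. [r9c3∈{3,4}] row 9 places 3 nowhere but r9c3 ⇒ r9c3=3.
Step 15. [r8c5∈{5}] only 5 remains possible at r8c5. So r8c5=5.
Step 16. [r1c3∈{8}] nothing but 8 survives at r1c3, so r1c3=8.
Step 17. [r4c6∈{8}] r4c6 has the single candidate 8. So r4c6=8.
Step 18. [r1c9∈{5}] r1c9 has the single candidate 5. So r1c9=5.
Step 19. [r7c8∈{6}] only 6 remains possible at r7c8 ⇒ r7c8=6.
Step 20. [r6c3∈{7}] r6c3 is down to just 7, so r6c3=7.
Step 21. [r8c1∈{6}] only 6 remains possible at r8c1 ⇒ r8c1=6.
Step 22. [r7c2∈{5}] only 5 remains possible at r7c2, so r7c2=5.
Step 23. [r7c4∈{9}] r7c4 is down to just 9. So r7c4=9.
Step 24. [r2c1∈{1}] r2c1 is down to just 1. So r2c1=1.
Step 25. [r4c7∈{1}] r4c7 is down to just 1 ⇒ r4c7=1.
Step 26. [r2c8∈{8}] nothing but 8 survives at r2c8 ⇒ r2c8=8.
Step 27. [r4c4∈{3}] r4c4 has the single candidate 3, so r4c4=3.
Step 28. [r2c9∈{4}] nothing but 4 survives at r2c9 ⇒ r2c9=4.
Step 29. [r6c7∈{9}] r6c7 has the single candidate 9, so r6c7=9.
Step 30. [r1c6∈{7}] r1c6 has the single candidate 7. So r1c6=7.
Step 31. [r6c8∈{3}] nothing but 3 survives at r6c8, so r6c8=3.
Step 32. [r9c4∈{4}] r9c4 has the single candidate 4 ⇒ r9c4=4.
Step 33. [r2c7∈{7}] nothing but 7 survives at r2c7, so r2c7=7.
Step 34. [r3c2∈{9}] r3c2's peers cover all but 9. So r3c2=9.
Step 35. [r8c3∈{4}] only 4 remains possible at r8c3, so r8c3=4.
Step 36. [r5c2∈{1}] nothing but 1 survives at r5c2. So r5c2=1.
Step 37. [r9c9∈{1}] nothing but 1 survives at r9c9, so r9c9=1.
Step 38. [r2c5∈{9}] only 9 remains possible at r2c5, so r2c5=9.
Step 39. [r8c2∈{2}] nothing but 2 survives at r8c2. So r8c2=2.
Step 40. [r6c2∈{8}] nothing but 8 survives at r6c2. So r6c2=8.
Step 41. [r6c5∈{6}] r6c5's peers cover all but 6. So r6c5=6.
Step 42. [r3c7∈{2}] r3c7 is down to just 2. So r3c7=2.

Answer: 2 4 8 6 1 7 3 9 5 / 1 3 6 2 9 5 7 8 4 / 7 9 5 8 3 4 2 1 6 / 5 6 9 3 2 8 1 4 7 / 3 1 2 7 4 9 6 5 8 / 4 8 7 5 6 1 9 3 2 / 8 5 1 9 7 2 4 6 3 / 6 2 4 1 5 3 8 7 9 / 9 7 3 4 8 6 5 2 1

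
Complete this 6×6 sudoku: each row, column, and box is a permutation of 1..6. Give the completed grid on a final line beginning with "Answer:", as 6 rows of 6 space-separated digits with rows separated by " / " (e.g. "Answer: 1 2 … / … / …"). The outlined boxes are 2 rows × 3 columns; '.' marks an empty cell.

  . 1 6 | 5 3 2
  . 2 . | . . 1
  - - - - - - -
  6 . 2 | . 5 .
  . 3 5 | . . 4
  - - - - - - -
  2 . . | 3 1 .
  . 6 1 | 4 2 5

Step 1. [r2c5∈{4,6}] 4 has one home in col 5: r2c5. So r2c5=4.
Step 2. [r4c4∈{1,2,6}] in row 4, 2 fits only at r4c4 ⇒ r4c4=2.
Step 3. [r5c2∈{4,5}] row 5 places 5 nowhere but r5c2 ⇒ r5c2=5.
Step 4. [r2c1∈{3,5}] 5 has one home in row 2: r2c1. So r2c1=5.
Step 5. [r5c3∈{4}] r5c3's peers cover all but 4. So r5c3=4.
Step 6. [r3c2∈{4}] r3c2 has the single candidate 4, so r3c2=4.
Step 7. [r4c5∈{6}] r4c5's peers cover all but 6 ⇒ r4c5=6.
Step 8. [r3c4∈{1}] nothing but 1 survives at r3c4. So r3c4=1.
Step 9. [r3c6∈{3}] r3c6 is down to just 3, so r3c6=3.
Step 10. [r5c6∈{6}] nothing but 6 survives at r5c6, so r5c6=6.
Step 11. [r6c1∈{3}] nothing but 3 survives at r6c1 ⇒ r6c1=3.
Step 12. [r4c1∈{1}] nothing but 1 survives at r4c1 ⇒ r4c1=1.
Step 13. [r1c1∈{4}] nothing but 4 survives at r1c1 ⇒ r1c1=4.
Step 14. [r2c4∈{6}] only 6 remains possible at r2c4, so r2c4=6.
Step 15. [r2c3∈{3}] r2c3's peers cover all but 3 ⇒ r2c3=3.

Answer: 4 1 6 5 3 2 / 5 2 3 6 4 1 / 6 4 2 1 5 3 / 1 3 5 2 6 4 / 2 5 4 3 1 6 / 3 6 1 4 2 5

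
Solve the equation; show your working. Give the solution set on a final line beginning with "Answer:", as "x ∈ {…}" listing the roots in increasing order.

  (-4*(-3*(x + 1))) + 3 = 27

Step 1. [(-4*(-3*(x + 1))) + 3 = 27] +3 is outermost — subtract 3 both sides ⇒ sub: -4*(-3*(x + 1)) = 24.
Step 2. [-4*(-3*(x + 1)) = 24] LHS = -4·(…); ÷-4 both sides. So div: -3*(x + 1) = -6.
Step 3. [-3*(x + 1) = -6] -3 out front; divide by -3. So div: x + 1 = 2.
Step 4. [x + 1 = 2] subtract 1: x sits inside (… + 1). So sub: x = 1.

Answer: x ∈ {1}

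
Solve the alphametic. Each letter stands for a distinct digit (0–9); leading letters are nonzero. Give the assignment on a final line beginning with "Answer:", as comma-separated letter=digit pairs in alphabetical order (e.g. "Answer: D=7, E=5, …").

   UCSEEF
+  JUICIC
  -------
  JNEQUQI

Step 1. [col 1: F + C ≡ I (mod 10)] column 1 (F + C ≡ I (mod 10), carry-in 0) doesn't pin I yet; pick I=2 and continue ⇒ I=2.
Step 2. [col 1: F + C ≡ I (mod 10)] column 1 (F + C ≡ I (mod 10), carry-in 0) doesn't pin C yet; pick C=5 and continue. So C=5.
Step 3. [J] adding two 6-digit numbers gives at most 6+1 digits, and here it does — J is that final carry and must be 1 ⇒ J=1.
Step 4. [col 1: F + C ≡ I (mod 10)] from column 1 (C=5, I=2, carry-in 0, digits 1,2,5 already taken and all letters distinct): F must equal 7 ⇒ F=7.
Step 5. [col 2: E + I ≡ Q (mod 10)] several values work for E in column 2 (E + I ≡ Q (mod 10), carry-in 1); try E=3 ⇒ E=3.
Step 6. [col 2: E + I ≡ Q (mod 10)] in column 2 we have E+I≡Q with carry-in 1; given E=3, I=2 and digits 1,2,3,5,7 already taken and all letters distinct, that pins Q to 6, so Q=6.
Step 7. [col 3: E + C ≡ U (mod 10)] in column 3 we have E+C≡U with carry-in 0; given E=3, C=5 and digits 1,2,3,5,6,7 already taken and all letters distinct, that pins U to 8, so U=8.
Step 8. [col 4: S + I ≡ Q (mod 10)] from column 4 (I=2, Q=6, carry-in 0, digits 1,2,3,5,6,7,8 already taken and all letters distinct): S must equal 4 ⇒ S=4.
Step 9. [col 6: U + J ≡ N (mod 10)] column 6 reads U+J+carry(1)=N with U=8, J=1; with digits 1,2,3,4,5,6,7,8 already taken and all letters distinct, the only value for N is 0 ⇒ N=0.

Answer: C=5, E=3, F=7, I=2, J=1, N=0, Q=6, S=4, U=8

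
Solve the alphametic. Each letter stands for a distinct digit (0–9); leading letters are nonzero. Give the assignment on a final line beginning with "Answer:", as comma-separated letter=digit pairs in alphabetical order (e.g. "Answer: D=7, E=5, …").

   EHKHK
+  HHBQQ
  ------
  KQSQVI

Step 1. [col 1: K + Q ≡ I (mod 10)] several values work for I in column 1 (K + Q ≡ I (mod 10), carry-in 0); try I=4. So I=4.
Step 2. [col 1: K + Q ≡ I (mod 10)] Q=3 is one option consistent with column 1 (K + Q ≡ I (mod 10), carry-in 0) — take it, so Q=3.
Step 3. [col 1: K + Q ≡ I (mod 10)] column 1: given Q=3, I=4, carry-in 0, and digits 3,4 already taken and all letters distinct, K+Q≡I (mod 10) forces K=1 ⇒ K=1.
Step 4. [col 2: H + Q ≡ V (mod 10)] several values work for V in column 2 (H + Q ≡ V (mod 10), carry-in 0); try V=8 ⇒ V=8.
Step 5. [col 2: H + Q ≡ V (mod 10)] from column 2 (Q=3, V=8, carry-in 0, digits 1,3,4,8 already taken and all letters distinct): H must equal 5, so H=5.
Step 6. [col 3: K + B ≡ Q (mod 10)] in column 3 we have K+B≡Q with carry-in 0; given K=1, Q=3 and digits 1,3,4,5,8 already taken and all letters distinct, that pins B to 2, so B=2.
Step 7. [col 4: H + H ≡ S (mod 10)] in column 4 we have H+H≡S with carry-in 0; given H=5 and digits 1,2,3,4,5,8 already taken and all letters distinct, that pins S to 0, so S=0.
Step 8. [col 5: E + H ≡ Q (mod 10)] from column 5 (H=5, Q=3, carry-in 1, digits 0,1,2,3,4,5,8 already taken and all letters distinct): E must equal 7, so E=7.

Answer: B=2, E=7, H=5, I=4, K=1, Q=3, S=0, V=8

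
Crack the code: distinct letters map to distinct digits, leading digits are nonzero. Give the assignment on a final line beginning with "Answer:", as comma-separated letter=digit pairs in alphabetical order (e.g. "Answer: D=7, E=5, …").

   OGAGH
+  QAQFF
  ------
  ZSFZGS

Step 1. [col 1: H + F ≡ S (mod 10)] column 1 (H + F ≡ S (mod 10), carry-in 0) doesn't pin F yet; pick F=9 and continue ⇒ F=9.
Step 2. [col 1: H + F ≡ S (mod 10)] no forcing yet in column 1 (carry-in 0); H=4 is free and consistent — try it. So H=4.
Step 3. [col 1: H + F ≡ S (mod 10)] in column 1 we have H+F≡S with carry-in 0; given H=4, F=9 and digits 4,9 already taken and all letters distinct, that pins S to 3 ⇒ S=3.
Step 4. [Z] Z is the leading digit of a 6-digit sum of two 5-digit numbers; the final carry is exactly 1. So Z=1.
Step 5. [col 2: G + F ≡ G (mod 10)] several values work for G in column 2 (G + F ≡ G (mod 10), carry-in 1); try G=6, so G=6.
Step 6. [col 3: A + Q ≡ Z (mod 10)] several values work for Q in column 3 (A + Q ≡ Z (mod 10), carry-in 1); try Q=8 ⇒ Q=8.
Step 7. [col 3: A + Q ≡ Z (mod 10)] in column 3 we have A+Q≡Z with carry-in 1; given Q=8, Z=1 and digits 1,3,4,6,8,9 already taken and all letters distinct, that pins A to 2, so A=2.
Step 8. [col 5: O + Q ≡ S (mod 10)] column 5 reads O+Q+carry(0)=S with Q=8, S=3; with digits 1,2,3,4,6,8,9 already taken and all letters distinct, the only value for O is 5, so O=5.

Answer: A=2, F=9, G=6, H=4, O=5, Q=8, S=3, Z=1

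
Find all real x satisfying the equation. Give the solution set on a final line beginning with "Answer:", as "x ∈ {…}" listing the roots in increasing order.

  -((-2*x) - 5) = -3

Step 1. [-((-2*x) - 5) = -3] LHS negated; negate both sides ⇒ neg: (-2*x) - 5 = 3.
Step 2. [(-2*x) - 5 = 3] 5 comes off first (add 5), so sub: -2*x = 8.
Step 3. [-2*x = 8] -2 out front; divide by -2, so div: x = -4.

Answer: x ∈ {-4}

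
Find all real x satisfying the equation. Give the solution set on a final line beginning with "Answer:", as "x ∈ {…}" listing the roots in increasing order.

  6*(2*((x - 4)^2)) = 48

Step 1. [6*(2*((x - 4)^2)) = 48] 6 out front; divide by 6 ⇒ div: 2*((x - 4)^2) = 8.
Step 2. [2*((x - 4)^2) = 8] LHS = 2·(…); ÷2 both sides. So div: (x - 4)^2 = 4.
Step 3. [(x - 4)^2 = 4] 4 ≥ 0, LHS is (·)² — take ±√, so sqrt: x - 4 = 2 or -2.
Step 4. [x - 4 = 2 or -2] 4 comes off first (add 4), so sub: x = 6 or 2.

Answer: x ∈ {2, 6}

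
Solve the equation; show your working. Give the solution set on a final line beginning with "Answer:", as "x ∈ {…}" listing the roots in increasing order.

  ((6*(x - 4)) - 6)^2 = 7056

Step 1. [((6*(x - 4)) - 6)^2 = 7056] 7056 ≥ 0, LHS is (·)² — take ±√. So sqrt: (6*(x - 4)) - 6 = 84 or -84.
Step 2. [(6*(x - 4)) - 6 = 84 or -84] 6 divides every term; factor it out, so factor: (x - 4) - 1 = 14 or -14.
Step 3. [(x - 4) - 1 = 14 or -14] 1 comes off first (add 1) ⇒ sub: x - 4 = 15 or -13.
Step 4. [x - 4 = 15 or -13] -4 is outermost — add 4 both sides. So sub: x = 19 or -9.

Answer: x ∈ {-9, 19}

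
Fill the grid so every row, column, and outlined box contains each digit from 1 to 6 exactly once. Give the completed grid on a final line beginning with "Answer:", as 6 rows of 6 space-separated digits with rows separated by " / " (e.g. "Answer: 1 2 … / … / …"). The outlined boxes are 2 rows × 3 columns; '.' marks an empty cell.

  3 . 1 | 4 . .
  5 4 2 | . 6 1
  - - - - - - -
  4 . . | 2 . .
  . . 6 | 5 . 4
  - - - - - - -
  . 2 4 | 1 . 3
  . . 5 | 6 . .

Step 1. [r6c2∈{1,3}] in row 6, 3 fits only at r6c2 ⇒ r6c2=3.
Step 2. [r4c2∈{1}] nothing but 1 survives at r4c2. So r4c2=1.
Step 3. [r1c6∈{2,5}] in col 6, 5 fits only at r1c6. So r1c6=5.
Step 4. [r3c3∈{3}] r3c3 has the single candidate 3, so r3c3=3.
Step 5. [r1c5∈{2}] nothing but 2 survives at r1c5 ⇒ r1c5=2.
Step 6. [r3c5∈{1}] r3c5 is down to just 1 ⇒ r3c5=1.
Step 7. [r3c6∈{6}] nothing but 6 survives at r3c6 ⇒ r3c6=6.
Step 8. [r3c2∈{5}] r3c2 has the single candidate 5 ⇒ r3c2=5.
Step 9. [r6c1∈{1}] nothing but 1 survives at r6c1 ⇒ r6c1=1.
Step 10. [r1c2∈{6}] nothing but 6 survives at r1c2 ⇒ r1c2=6.
Step 11. [r4c5∈{3}] r4c5's peers cover all but 3 ⇒ r4c5=3.
Step 12. [r2c4∈{3}] r2c4 has the single candidate 3. So r2c4=3.
Step 13. [r6c5∈{4}] r6c5 is down to just 4 ⇒ r6c5=4.
Step 14. [r5c5∈{5}] nothing but 5 survives at r5c5, so r5c5=5.
Step 15. [r6c6∈{2}] r6c6 has the single candidate 2. So r6c6=2.
Step 16. [r5c1∈{6}] r5c1's peers cover all but 6. So r5c1=6.
Step 17. [r4c1∈{2}] r4c1's peers cover all but 2. So r4c1=2.

Answer: 3 6 1 4 2 5 / 5 4 2 3 6 1 / 4 5 3 2 1 6 / 2 1 6 5 3 4 / 6 2 4 1 5 3 / 1 3 5 6 4 2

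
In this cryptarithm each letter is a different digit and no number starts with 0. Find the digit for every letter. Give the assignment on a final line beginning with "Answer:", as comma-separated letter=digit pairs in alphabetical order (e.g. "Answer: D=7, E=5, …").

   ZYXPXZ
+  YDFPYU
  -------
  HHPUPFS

Step 1. [col 1: Z + U ≡ S (mod 10)] U=5 is one option consistent with column 1 (Z + U ≡ S (mod 10), carry-in 0) — take it, so U=5.
Step 2. [H] adding two 6-digit numbers gives at most 6+1 digits, and here it does — H is that final carry and must be 1. So H=1.
Step 3. [col 1: Z + U ≡ S (mod 10)] several values work for S in column 1 (Z + U ≡ S (mod 10), carry-in 0); try S=3. So S=3.
Step 4. [col 1: Z + U ≡ S (mod 10)] from column 1 (U=5, S=3, carry-in 0, digits 1,3,5 already taken and all letters distinct): Z must equal 8 ⇒ Z=8.
Step 5. [col 2: X + Y ≡ F (mod 10)] no forcing yet in column 2 (carry-in 1); X=6 is free and consistent — try it, so X=6.
Step 6. [col 2: X + Y ≡ F (mod 10)] several values work for F in column 2 (X + Y ≡ F (mod 10), carry-in 1); try F=9. So F=9.
Step 7. [col 2: X + Y ≡ F (mod 10)] from column 2 (X=6, F=9, carry-in 1, digits 1,3,5,6,8,9 already taken and all letters distinct): Y must equal 2. So Y=2.
Step 8. [col 3: P + P ≡ P (mod 10)] in column 3 we have P+P≡P with carry-in 0; given nothing yet and digits 1,2,3,5,6,8,9 already taken and all letters distinct, that pins P to 0 ⇒ P=0.
Step 9. [col 5: Y + D ≡ P (mod 10)] column 5 reads Y+D+carry(1)=P with Y=2, P=0; with digits 0,1,2,3,5,6,8,9 already taken and all letters distinct, the only value for D is 7, so D=7.

Answer: D=7, F=9, H=1, P=0, S=3, U=5, X=6, Y=2, Z=8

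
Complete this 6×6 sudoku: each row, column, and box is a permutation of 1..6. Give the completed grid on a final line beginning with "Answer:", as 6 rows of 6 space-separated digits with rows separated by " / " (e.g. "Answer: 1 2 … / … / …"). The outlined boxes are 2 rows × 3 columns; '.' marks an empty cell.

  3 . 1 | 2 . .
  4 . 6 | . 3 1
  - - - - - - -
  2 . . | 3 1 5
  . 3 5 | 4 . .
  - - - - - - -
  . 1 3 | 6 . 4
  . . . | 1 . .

Step 1. [r5c5∈{2,5}] row 5 places 2 nowhere but r5c5, so r5c5=2.
Step 2. [r6c5∈{5}] r6c5 is down to just 5, so r6c5=5.
Step 3. [r3c2∈{4,6}] 6 has one home in row 3: r3c2. So r3c2=6.
Step 4. [r6c2∈{2,4}] r6c2 is the only open cell in col 2 admitting 4 ⇒ r6c2=4.
Step 5. [r1c6∈{6}] r1c6's peers cover all but 6 ⇒ r1c6=6.
Step 6. [r2c2∈{2,5}] r2c2 is the only open cell in row 2 admitting 2. So r2c2=2.
Step 7. [r4c1∈{1}] r4c1 is down to just 1, so r4c1=1.
Step 8. [r5c1∈{5}] only 5 remains possible at r5c1, so r5c1=5.
Step 9. [r6c3∈{2}] only 2 remains possible at r6c3 ⇒ r6c3=2.
Step 10. [r1c2∈{5}] r1c2 is down to just 5 ⇒ r1c2=5.
Step 11. [r4c5∈{6}] nothing but 6 survives at r4c5 ⇒ r4c5=6.
Step 12. [r2c4∈{5}] r2c4's peers cover all but 5. So r2c4=5.
Step 13. [r1c5∈{4}] only 4 remains possible at r1c5. So r1c5=4.
Step 14. [r6c1∈{6}] only 6 remains possible at r6c1. So r6c1=6.
Step 15. [r4c6∈{2}] only 2 remains possible at r4c6, so r4c6=2.
Step 16. [r3c3∈{4}] r3c3 is down to just 4, so r3c3=4.
Step 17. [r6c6∈{3}] only 3 remains possible at r6c6, so r6c6=3.

Answer: 3 5 1 2 4 6 / 4 2 6 5 3 1 / 2 6 4 3 1 5 / 1 3 5 4 6 2 / 5 1 3 6 2 4 / 6 4 2 1 5 3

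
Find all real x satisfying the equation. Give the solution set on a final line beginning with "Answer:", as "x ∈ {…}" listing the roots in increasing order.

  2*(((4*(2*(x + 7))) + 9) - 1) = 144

Step 1. [2*(((4*(2*(x + 7))) + 9) - 1) = 144] divide by the outer 2. So div: ((4*(2*(x + 7))) + 9) - 1 = 72.
Step 2. [((4*(2*(x + 7))) + 9) - 1 = 72] add 1: x sits inside (… - 1) ⇒ sub: (4*(2*(x + 7))) + 9 = 73.
Step 3. [(4*(2*(x + 7))) + 9 = 73] 9 comes off first (subtract 9), so sub: 4*(2*(x + 7)) = 64.
Step 4. [4*(2*(x + 7)) = 64] 4 out front; divide by 4. So div: 2*(x + 7) = 16.
Step 5. [2*(x + 7) = 16] LHS = 2·(…); ÷2 both sides. So div: x + 7 = 8.
Step 6. [x + 7 = 8] +7 is outermost — subtract 7 both sides, so sub: x = 1.

Answer: x ∈ {1}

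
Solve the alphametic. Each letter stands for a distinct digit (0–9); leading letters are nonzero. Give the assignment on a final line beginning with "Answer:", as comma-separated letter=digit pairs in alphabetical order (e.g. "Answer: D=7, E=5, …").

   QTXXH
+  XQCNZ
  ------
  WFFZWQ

Step 1. [col 1: H + Z ≡ Q (mod 10)] no forcing yet in column 1 (carry-in 0); H=9 is free and consistent — try it ⇒ H=9.
Step 2. [W] adding two 5-digit numbers gives at most 5+1 digits, and here it does — W is that final carry and must be 1. So W=1.
Step 3. [col 1: H + Z ≡ Q (mod 10)] no forcing yet in column 1 (carry-in 0); Q=7 is free and consistent — try it. So Q=7.
Step 4. [col 1: H + Z ≡ Q (mod 10)] from column 1 (H=9, Q=7, carry-in 0, digits 1,7,9 already taken and all letters distinct): Z must equal 8. So Z=8.
Step 5. [col 2: X + N ≡ W (mod 10)] several values work for X in column 2 (X + N ≡ W (mod 10), carry-in 1); try X=4, so X=4.
Step 6. [col 2: X + N ≡ W (mod 10)] column 2 reads X+N+carry(1)=W with X=4, W=1; with digits 1,4,7,8,9 already taken and all letters distinct, the only value for N is 6. So N=6.
Step 7. [col 3: X + C ≡ Z (mod 10)] column 3 reads X+C+carry(1)=Z with X=4, Z=8; with digits 1,4,6,7,8,9 already taken and all letters distinct, the only value for C is 3 ⇒ C=3.
Step 8. [col 4: T + Q ≡ F (mod 10)] from column 4 (Q=7, carry-in 0, digits 1,3,4,6,7,8,9 already taken and all letters distinct): T must equal 5 ⇒ T=5.
Step 9. [col 4: T + Q ≡ F (mod 10)] column 4: given T=5, Q=7, carry-in 0, and digits 1,3,4,5,6,7,8,9 already taken and all letters distinct, T+Q≡F (mod 10) forces F=2 ⇒ F=2.

Answer: C=3, F=2, H=9, N=6, Q=7, T=5, W=1, X=4, Z=8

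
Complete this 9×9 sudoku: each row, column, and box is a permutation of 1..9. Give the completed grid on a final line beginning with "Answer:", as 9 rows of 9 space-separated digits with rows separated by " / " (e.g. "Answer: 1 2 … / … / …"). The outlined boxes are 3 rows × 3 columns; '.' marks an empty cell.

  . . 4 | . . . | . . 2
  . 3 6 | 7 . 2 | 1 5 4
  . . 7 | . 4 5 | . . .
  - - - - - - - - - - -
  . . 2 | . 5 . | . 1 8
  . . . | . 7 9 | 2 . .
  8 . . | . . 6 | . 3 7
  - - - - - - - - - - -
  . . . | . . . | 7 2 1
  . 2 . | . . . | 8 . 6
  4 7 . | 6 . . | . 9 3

Step 1. [r2c1∈{9}] nothing but 9 survives at r2c1. So r2c1=9.
Step 2. [r1c5∈{1,3,6,8,9}] r1c5 is the only open cell in col 5 admitting 6, so r1c5=6.
Step 3. [r5c4∈{1,3,4,8}] in row 5, 8 fits only at r5c4, so r5c4=8.
Step 4. [r5c9∈{5}] only 5 remains possible at r5c9 ⇒ r5c9=5.
Step 5. [r9c5∈{1,2,8}] across row 9, 2 lands solely at r9c5, so r9c5=2.
Step 6. [r6c5∈{1}] only 1 remains possible at r6c5, so r6c5=1.
Step 7. [r3c9∈{9}] nothing but 9 survives at r3c9. So r3c9=9.
Step 8. [r1c4∈{1,3,9}] across row 1, 9 lands solely at r1c4 ⇒ r1c4=9.
Step 9. [r8c6∈{1,3,4,7}] in row 8, 7 fits only at r8c6, so r8c6=7.
Step 10. [r1c7∈{3}] r1c7 has the single candidate 3, so r1c7=3.
Step 11. [r3c4∈{1,3}] across row 3, 3 lands solely at r3c4 ⇒ r3c4=3.
Step 12. [r4c4∈{4}] r4c4 has the single candidate 4, so r4c4=4.
Step 13. [r1c6∈{1,8}] in box 2, 1 fits only at r1c6 ⇒ r1c6=1.
Step 14. [r9c3∈{1,5,8}] r9c3 is the only open cell in row 9 admitting 1 ⇒ r9c3=1.
Step 15. [r7c3∈{3,5,8,9}] r7c3 is the only open cell in col 3 admitting 8, so r7c3=8.
Step 16. [r6c7∈{4,9}] in col 7, 4 fits only at r6c7, so r6c7=4.
Step 17. [r5c8∈{6}] r5c8 has the single candidate 6 ⇒ r5c8=6.
Step 18. [r7c4∈{5}] only 5 remains possible at r7c4, so r7c4=5.
Step 19. [r5c3∈{3}] r5c3 has the single candidate 3. So r5c3=3.
Step 20. [r5c1∈{1}] nothing but 1 survives at r5c1. So r5c1=1.
Step 21. [r1c1∈{5}] r1c1 has the single candidate 5 ⇒ r1c1=5.
Step 22. [r3c8∈{8}] r3c8 has the single candidate 8, so r3c8=8.
Step 23. [r8c3∈{5,9}] 5 has one home in row 8: r8c3. So r8c3=5.
Step 24. [r7c2∈{6,9}] box 7 places 9 nowhere but r7c2. So r7c2=9.
Step 25. [r7c5∈{3}] nothing but 3 survives at r7c5. So r7c5=3.
Step 26. [r7c1∈{6}] only 6 remains possible at r7c1, so r7c1=6.
Step 27. [r4c6∈{3}] only 3 remains possible at r4c6 ⇒ r4c6=3.
Step 28. [r3c2∈{1}] r3c2 is down to just 1 ⇒ r3c2=1.
Step 29. [r5c2∈{4}] only 4 remains possible at r5c2 ⇒ r5c2=4.
Step 30. [r3c7∈{6}] r3c7 has the single candidate 6, so r3c7=6.
Step 31. [r8c5∈{9}] r8c5 has the single candidate 9, so r8c5=9.
Step 32. [r4c1∈{7}] nothing but 7 survives at r4c1. So r4c1=7.
Step 33. [r9c7∈{5}] r9c7 is down to just 5 ⇒ r9c7=5.
Step 34. [r6c4∈{2}] r6c4 is down to just 2 ⇒ r6c4=2.
Step 35. [r1c8∈{7}] r1c8's peers cover all but 7 ⇒ r1c8=7.
Step 36. [r8c4∈{1}] only 1 remains possible at r8c4, so r8c4=1.
Step 37. [r6c2∈{5}] nothing but 5 survives at r6c2, so r6c2=5.
Step 38. [r8c1∈{3}] r8c1 has the single candidate 3. So r8c1=3.
Step 39. [r9c6∈{8}] r9c6 is down to just 8. So r9c6=8.
Step 40. [r2c5∈{8}] r2c5 is down to just 8. So r2c5=8.
Step 41. [r6c3∈{9}] r6c3 has the single candidate 9 ⇒ r6c3=9.
Step 42. [r7c6∈{4}] only 4 remains possible at r7c6, so r7c6=4.
Step 43. [r3c1∈{2}] r3c1 is down to just 2 ⇒ r3c1=2.
Step 44. [r4c7∈{9}] r4c7 has the single candidate 9 ⇒ r4c7=9.
Step 45. [r4c2∈{6}] nothing but 6 survives at r4c2 ⇒ r4c2=6.
Step 46. [r1c2∈{8}] nothing but 8 survives at r1c2. So r1c2=8.
Step 47. [r8c8∈{4}] only 4 remains possible at r8c8 ⇒ r8c8=4.

Answer: 5 8 4 9 6 1 3 7 2 / 9 3 6 7 8 2 1 5 4 / 2 1 7 3 4 5 6 8 9 / 7 6 2 4 5 3 9 1 8 / 1 4 3 8 7 9 2 6 5 / 8 5 9 2 1 6 4 3 7 / 6 9 8 5 3 4 7 2 1 / 3 2 5 1 9 7 8 4 6 / 4 7 1 6 2 8 5 9 3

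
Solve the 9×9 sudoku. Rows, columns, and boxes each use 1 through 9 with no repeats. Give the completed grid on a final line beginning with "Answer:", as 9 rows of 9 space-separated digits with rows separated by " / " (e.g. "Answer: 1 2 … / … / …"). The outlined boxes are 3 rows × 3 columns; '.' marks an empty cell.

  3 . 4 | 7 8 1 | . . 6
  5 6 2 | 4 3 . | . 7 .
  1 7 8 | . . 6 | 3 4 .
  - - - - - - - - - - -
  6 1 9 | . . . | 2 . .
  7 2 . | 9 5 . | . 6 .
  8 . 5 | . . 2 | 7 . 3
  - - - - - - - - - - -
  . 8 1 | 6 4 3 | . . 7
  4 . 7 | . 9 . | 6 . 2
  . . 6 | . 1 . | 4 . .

Step 1. [r3c9∈{5,9}] 9 has one home in row 3: r3c9, so r3c9=9.
Step 2. [r9c4∈{2,5,8}] 2 has one home in box 8: r9c4, so r9c4=2.
Step 3. [r7c7∈{5,9}] r7c7 is the only open cell in col 7 admitting 9. So r7c7=9.
Step 4. [r7c8∈{5}] r7c8 is down to just 5, so r7c8=5.
Step 5. [r4c8∈{8}] only 8 remains possible at r4c8. So r4c8=8.
Step 6. [r8c4∈{5,8}] r8c4 is the only open cell in col 4 admitting 8 ⇒ r8c4=8.
Step 7. [r5c7∈{1}] r5c7 is down to just 1. So r5c7=1.
Step 8. [r8c6∈{5}] nothing but 5 survives at r8c6. So r8c6=5.
Step 9. [r5c9∈{4}] r5c9's peers cover all but 4. So r5c9=4.
Step 10. [r8c2∈{3}] r8c2 is down to just 3 ⇒ r8c2=3.
Step 11. [r9c2∈{5,9}] row 9 places 5 nowhere but r9c2. So r9c2=5.
Step 12. [r4c5∈{7}] r4c5's peers cover all but 7. So r4c5=7.
Step 13. [r9c9∈{8}] r9c9 has the single candidate 8. So r9c9=8.
Step 14. [r7c1∈{2}] r7c1's peers cover all but 2, so r7c1=2.
Step 15. [r6c4∈{1}] nothing but 1 survives at r6c4. So r6c4=1.
Step 16. [r3c5∈{2}] r3c5 is down to just 2, so r3c5=2.
Step 17. [r4c6∈{4}] nothing but 4 survives at r4c6 ⇒ r4c6=4.
Step 18. [r4c9∈{5}] r4c9 has the single candidate 5 ⇒ r4c9=5.
Step 19. [r1c7∈{5}] nothing but 5 survives at r1c7 ⇒ r1c7=5.
Step 20. [r6c2∈{4}] r6c2 is down to just 4, so r6c2=4.
Step 21. [r1c8∈{2}] nothing but 2 survives at r1c8. So r1c8=2.
Step 22. [r9c6∈{7}] only 7 remains possible at r9c6 ⇒ r9c6=7.
Step 23. [r9c8∈{3}] nothing but 3 survives at r9c8, so r9c8=3.
Step 24. [r2c7∈{8}] nothing but 8 survives at r2c7, so r2c7=8.
Step 25. [r6c5∈{6}] r6c5 has the single candidate 6 ⇒ r6c5=6.
Step 26. [r4c4∈{3}] r4c4 has the single candidate 3. So r4c4=3.
Step 27. [r9c1∈{9}] only 9 remains possible at r9c1, so r9c1=9.
Step 28. [r8c8∈{1}] nothing but 1 survives at r8c8 ⇒ r8c8=1.
Step 29. [r2c6∈{9}] only 9 remains possible at r2c6 ⇒ r2c6=9.
Step 30. [r2c9∈{1}] r2c9 is down to just 1. So r2c9=1.
Step 31. [r1c2∈{9}] r1c2's peers cover all but 9 ⇒ r1c2=9.
Step 32. [r5c3∈{3}] r5c3 is down to just 3 ⇒ r5c3=3.
Step 33. [r3c4∈{5}] nothing but 5 survives at r3c4 ⇒ r3c4=5.
Step 34. [r5c6∈{8}] only 8 remains possible at r5c6, so r5c6=8.
Step 35. [r6c8∈{9}] r6c8 has the single candidate 9. So r6c8=9.

Answer: 3 9 4 7 8 1 5 2 6 / 5 6 2 4 3 9 8 7 1 / 1 7 8 5 2 6 3 4 9 / 6 1 9 3 7 4 2 8 5 / 7 2 3 9 5 8 1 6 4 / 8 4 5 1 6 2 7 9 3 / 2 8 1 6 4 3 9 5 7 / 4 3 7 8 9 5 6 1 2 / 9 5 6 2 1 7 4 3 8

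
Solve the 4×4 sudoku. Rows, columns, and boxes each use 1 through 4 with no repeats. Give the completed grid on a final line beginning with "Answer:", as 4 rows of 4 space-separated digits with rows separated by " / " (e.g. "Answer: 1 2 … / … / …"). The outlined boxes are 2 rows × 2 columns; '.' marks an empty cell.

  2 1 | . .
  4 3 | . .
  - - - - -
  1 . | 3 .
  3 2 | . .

Step 1. [r2c3∈{1,2}] in col 3, 2 fits only at r2c3, so r2c3=2.
Step 2. [r4c3∈{1,4}] in col 3, 1 fits only at r4c3, so r4c3=1.
Step 3. [r4c4∈{4}] nothing but 4 survives at r4c4 ⇒ r4c4=4.
Step 4. [r3c4∈{2}] r3c4's peers cover all but 2 ⇒ r3c4=2.
Step 5. [r1c4∈{3}] r1c4's peers cover all but 3. So r1c4=3.
Step 6. [r3c2∈{4}] nothing but 4 survives at r3c2. So r3c2=4.
Step 7. [r2c4∈{1}] r2c4 has the single candidate 1 ⇒ r2c4=1.
Step 8. [r1c3∈{4}] only 4 remains possible at r1c3. So r1c3=4.

Answer: 2 1 4 3 / 4 3 2 1 / 1 4 3 2 / 3 2 1 4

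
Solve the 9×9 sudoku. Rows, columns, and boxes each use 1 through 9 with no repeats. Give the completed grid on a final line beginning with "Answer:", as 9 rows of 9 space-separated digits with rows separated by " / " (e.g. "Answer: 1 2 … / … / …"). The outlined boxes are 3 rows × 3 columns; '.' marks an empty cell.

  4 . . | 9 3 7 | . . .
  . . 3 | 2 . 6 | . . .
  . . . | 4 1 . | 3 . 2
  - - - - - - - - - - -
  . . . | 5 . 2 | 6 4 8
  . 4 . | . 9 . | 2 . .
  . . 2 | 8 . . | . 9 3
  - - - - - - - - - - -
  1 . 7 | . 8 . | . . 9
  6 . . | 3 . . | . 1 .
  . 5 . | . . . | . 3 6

Step 1. [r2c7∈{1,4,5,7,8,9}] 9 has one home in col 7: r2c7. So r2c7=9.
Step 2. [r4c5∈{7}] r4c5's peers cover all but 7, so r4c5=7.
Step 3. [r1c2∈{1,2,6,8}] across row 1, 2 lands solely at r1c2 ⇒ r1c2=2.
Step 4. [r2c5∈{5}] nothing but 5 survives at r2c5, so r2c5=5.
Step 5. [r3c6∈{8}] only 8 remains possible at r3c6, so r3c6=8.
Step 6. [r6c5∈{4,6}] 6 has one home in col 5: r6c5. So r6c5=6.
Step 7. [r5c3∈{1,5,6,8}] across row 5, 6 lands solely at r5c3 ⇒ r5c3=6.
Step 8. [r5c1∈{3,5,7,8}] across row 5, 8 lands solely at r5c1, so r5c1=8.
Step 9. [r2c1∈{7}] r2c1's peers cover all but 7 ⇒ r2c1=7.
Step 10. [r5c4∈{1}] r5c4's peers cover all but 1 ⇒ r5c4=1.
Step 11. [r6c7∈{1,5,7}] 1 has one home in box 6: r6c7, so r6c7=1.
Step 12. [r2c8∈{8}] nothing but 8 survives at r2c8 ⇒ r2c8=8.
Step 13. [r1c7∈{5}] r1c7 has the single candidate 5. So r1c7=5.
Step 14. [r7c7∈{4}] r7c7 has the single candidate 4. So r7c7=4.
Step 15. [r8c2∈{8,9}] 8 has one home in col 2: r8c2 ⇒ r8c2=8.
Step 16. [r2c2∈{1}] r2c2 has the single candidate 1 ⇒ r2c2=1.
Step 17. [r3c2∈{6,9}] 6 has one home in col 2: r3c2, so r3c2=6.
Step 18. [r4c2∈{3,9}] across col 2, 9 lands solely at r4c2 ⇒ r4c2=9.
Step 19. [r6c6∈{4}] nothing but 4 survives at r6c6 ⇒ r6c6=4.
Step 20. [r9c1∈{2,9}] in col 1, 2 fits only at r9c1 ⇒ r9c1=2.
Step 21. [r3c1∈{5,9}] col 1 places 9 nowhere but r3c1. So r3c1=9.
Step 22. [r9c5∈{4}] r9c5 is down to just 4 ⇒ r9c5=4.
Step 23. [r8c7∈{7}] r8c7's peers cover all but 7 ⇒ r8c7=7.
Step 24. [r8c9∈{5}] nothing but 5 survives at r8c9 ⇒ r8c9=5.
Step 25. [r9c3∈{9}] r9c3 is down to just 9, so r9c3=9.
Step 26. [r3c8∈{7}] r3c8's peers cover all but 7, so r3c8=7.
Step 27. [r6c1∈{5}] r6c1 has the single candidate 5. So r6c1=5.
Step 28. [r7c6∈{5}] r7c6 has the single candidate 5 ⇒ r7c6=5.
Step 29. [r9c6∈{1}] r9c6 has the single candidate 1. So r9c6=1.
Step 30. [r1c8∈{6}] only 6 remains possible at r1c8. So r1c8=6.
Step 31. [r4c3∈{1}] r4c3's peers cover all but 1 ⇒ r4c3=1.
Step 32. [r8c5∈{2}] only 2 remains possible at r8c5, so r8c5=2.
Step 33. [r7c2∈{3}] r7c2's peers cover all but 3, so r7c2=3.
Step 34. [r1c3∈{8}] r1c3's peers cover all but 8. So r1c3=8.
Step 35. [r4c1∈{3}] r4c1 has the single candidate 3 ⇒ r4c1=3.
Step 36. [r5c6∈{3}] only 3 remains possible at r5c6, so r5c6=3.
Step 37. [r6c2∈{7}] nothing but 7 survives at r6c2, so r6c2=7.
Step 38. [r8c6∈{9}] r8c6 is down to just 9, so r8c6=9.
Step 39. [r7c4∈{6}] r7c4 has the single candidate 6, so r7c4=6.
Step 40. [r7c8∈{2}] r7c8's peers cover all but 2 ⇒ r7c8=2.
Step 41. [r5c9∈{7}] r5c9 has the single candidate 7, so r5c9=7.
Step 42. [r1c9∈{1}] r1c9 has the single candidate 1. So r1c9=1.
Step 43. [r2c9∈{4}] only 4 remains possible at r2c9, so r2c9=4.
Step 44. [r9c7∈{8}] r9c7 has the single candidate 8, so r9c7=8.
Step 45. [r8c3∈{4}] only 4 remains possible at r8c3 ⇒ r8c3=4.
Step 46. [r3c3∈{5}] only 5 remains possible at r3c3 ⇒ r3c3=5.
Step 47. [r5c8∈{5}] nothing but 5 survives at r5c8 ⇒ r5c8=5.
Step 48. [r9c4∈{7}] nothing but 7 survives at r9c4, so r9c4=7.

Answer: 4 2 8 9 3 7 5 6 1 / 7 1 3 2 5 6 9 8 4 / 9 6 5 4 1 8 3 7 2 / 3 9 1 5 7 2 6 4 8 / 8 4 6 1 9 3 2 5 7 / 5 7 2 8 6 4 1 9 3 / 1 3 7 6 8 5 4 2 9 / 6 8 4 3 2 9 7 1 5 / 2 5 9 7 4 1 8 3 6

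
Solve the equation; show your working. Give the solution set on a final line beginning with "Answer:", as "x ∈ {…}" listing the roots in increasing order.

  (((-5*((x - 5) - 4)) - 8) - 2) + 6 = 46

Step 1. [(((-5*((x - 5) - 4)) - 8) - 2) + 6 = 46] +6 is outermost — subtract 6 both sides, so sub: ((-5*((x - 5) - 4)) - 8) - 2 = 40.
Step 2. [((-5*((x - 5) - 4)) - 8) - 2 = 40] peel the -2: add 2 from each side, so sub: (-5*((x - 5) - 4)) - 8 = 42.
Step 3. [(-5*((x - 5) - 4)) - 8 = 42] add 8: x sits inside (… - 8). So sub: -5*((x - 5) - 4) = 50.
Step 4. [-5*((x - 5) - 4) = 50] divide by the outer -5, so div: (x - 5) - 4 = -10.
Step 5. [(x - 5) - 4 = -10] peel the -4: add 4 from each side. So sub: x - 5 = -6.
Step 6. [x - 5 = -6] the outer -5 inverts by adding 5, so sub: x = -1.

Answer: x ∈ {-1}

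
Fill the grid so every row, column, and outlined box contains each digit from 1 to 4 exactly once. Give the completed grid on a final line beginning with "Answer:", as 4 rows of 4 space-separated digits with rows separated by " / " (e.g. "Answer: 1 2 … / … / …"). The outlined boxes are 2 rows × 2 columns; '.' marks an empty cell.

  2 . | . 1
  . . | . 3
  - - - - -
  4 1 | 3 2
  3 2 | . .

Step 1. [r1c3∈{4}] only 4 remains possible at r1c3 ⇒ r1c3=4.
Step 2. [r2c2∈{4}] r2c2 has the single candidate 4, so r2c2=4.
Step 3. [r1c2∈{3}] only 3 remains possible at r1c2. So r1c2=3.
Step 4. [r2c1∈{1}] nothing but 1 survives at r2c1 ⇒ r2c1=1.
Step 5. [r2c3∈{2}] r2c3 is down to just 2. So r2c3=2.
Step 6. [r4c3∈{1}] r4c3 has the single candidate 1 ⇒ r4c3=1.
Step 7. [r4c4∈{4}] nothing but 4 survives at r4c4. So r4c4=4.

Answer: 2 3 4 1 / 1 4 2 3 / 4 1 3 2 / 3 2 1 4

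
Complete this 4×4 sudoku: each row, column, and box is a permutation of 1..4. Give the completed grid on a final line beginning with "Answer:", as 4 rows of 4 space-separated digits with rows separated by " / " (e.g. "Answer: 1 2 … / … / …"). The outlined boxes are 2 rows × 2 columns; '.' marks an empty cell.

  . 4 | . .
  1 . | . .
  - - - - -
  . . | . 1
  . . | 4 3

Step 1. [r1c4∈{2}] r1c4 has the single candidate 2 ⇒ r1c4=2.
Step 2. [r4c1∈{2}] nothing but 2 survives at r4c1 ⇒ r4c1=2.
Step 3. [r1c1∈{3}] r1c1 has the single candidate 3. So r1c1=3.
Step 4. [r2c2∈{2}] only 2 remains possible at r2c2. So r2c2=2.
Step 5. [r3c3∈{2}] r3c3 has the single candidate 2, so r3c3=2.
Step 6. [r3c1∈{4}] r3c1's peers cover all but 4, so r3c1=4.
Step 7. [r2c4∈{4}] r2c4's peers cover all but 4. So r2c4=4.
Step 8. [r2c3∈{3}] r2c3's peers cover all but 3, so r2c3=3.
Step 9. [r1c3∈{1}] r1c3 is down to just 1 ⇒ r1c3=1.
Step 10. [r3c2∈{3}] nothing but 3 survives at r3c2 ⇒ r3c2=3.
Step 11. [r4c2∈{1}] r4c2's peers cover all but 1 ⇒ r4c2=1.

Answer: 3 4 1 2 / 1 2 3 4 / 4 3 2 1 / 2 1 4 3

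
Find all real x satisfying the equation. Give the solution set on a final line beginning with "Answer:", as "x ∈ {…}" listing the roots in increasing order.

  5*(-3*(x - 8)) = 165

Step 1. [5*(-3*(x - 8)) = 165] 5·(inner) — divide through by 5 ⇒ div: -3*(x - 8) = 33.
Step 2. [-3*(x - 8) = 33] -3·(inner) — divide through by -3 ⇒ div: x - 8 = -11.
Step 3. [x - 8 = -11] the outer -8 inverts by adding 8, so sub: x = -3.

Answer: x ∈ {-3}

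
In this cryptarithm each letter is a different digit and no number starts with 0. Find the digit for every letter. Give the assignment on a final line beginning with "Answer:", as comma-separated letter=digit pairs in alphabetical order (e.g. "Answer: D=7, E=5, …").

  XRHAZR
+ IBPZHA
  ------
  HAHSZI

Step 1. [col 1: R + A ≡ I (mod 10)] several values work for R in column 1 (R + A ≡ I (mod 10), carry-in 0); try R=8 ⇒ R=8.
Step 2. [col 1: R + A ≡ I (mod 10)] A=3 is one option consistent with column 1 (R + A ≡ I (mod 10), carry-in 0) — take it, so A=3.
Step 3. [col 1: R + A ≡ I (mod 10)] from column 1 (R=8, A=3, carry-in 0, digits 3,8 already taken and all letters distinct): I must equal 1, so I=1.
Step 4. [col 2: Z + H ≡ Z (mod 10)] in column 2 we have Z+H≡Z with carry-in 1; given nothing yet and digits 1,3,8 already taken and all letters distinct, that pins H to 9, so H=9.
Step 5. [col 2: Z + H ≡ Z (mod 10)] Z=2 is one option consistent with column 2 (Z + H ≡ Z (mod 10), carry-in 1) — take it, so Z=2.
Step 6. [col 3: A + Z ≡ S (mod 10)] in column 3 we have A+Z≡S with carry-in 1; given A=3, Z=2 and digits 1,2,3,8,9 already taken and all letters distinct, that pins S to 6 ⇒ S=6.
Step 7. [col 4: H + P ≡ H (mod 10)] column 4 reads H+P+carry(0)=H with H=9; with digits 1,2,3,6,8,9 already taken and all letters distinct, the only value for P is 0 ⇒ P=0.
Step 8. [col 5: R + B ≡ A (mod 10)] in column 5 we have R+B≡A with carry-in 0; given R=8, A=3 and digits 0,1,2,3,6,8,9 already taken and all letters distinct, that pins B to 5 ⇒ B=5.
Step 9. [col 6: X + I ≡ H (mod 10)] in column 6 we have X+I≡H with carry-in 1; given I=1, H=9 and digits 0,1,2,3,5,6,8,9 already taken and all letters distinct, that pins X to 7. So X=7.

Answer: A=3, B=5, H=9, I=1, P=0, R=8, S=6, X=7, Z=2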